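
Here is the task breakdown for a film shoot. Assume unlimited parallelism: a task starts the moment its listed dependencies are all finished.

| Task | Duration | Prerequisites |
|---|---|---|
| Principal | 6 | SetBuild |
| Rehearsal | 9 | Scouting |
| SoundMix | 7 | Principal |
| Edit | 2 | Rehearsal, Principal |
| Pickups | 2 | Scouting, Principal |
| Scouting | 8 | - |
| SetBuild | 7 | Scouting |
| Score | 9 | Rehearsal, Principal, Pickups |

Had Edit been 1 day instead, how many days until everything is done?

Actual critical path: Scouting→SetBuild→Principal→Pickups→Score = 8+7+6+2+9 = 32 ⇒ 32 days.
The longest path through Edit is only 23 days, so Edit has float 9.
That remains the longest chain; total 32 days.

32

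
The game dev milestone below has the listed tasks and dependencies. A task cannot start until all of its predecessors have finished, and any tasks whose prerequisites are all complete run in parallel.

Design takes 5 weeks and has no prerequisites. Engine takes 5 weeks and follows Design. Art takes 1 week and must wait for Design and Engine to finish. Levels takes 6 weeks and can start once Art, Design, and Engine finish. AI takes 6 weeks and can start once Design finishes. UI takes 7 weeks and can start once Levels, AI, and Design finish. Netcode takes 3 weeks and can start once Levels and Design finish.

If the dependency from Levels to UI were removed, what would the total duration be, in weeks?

20

Before: longest chain Design→Engine→Art→Levels→UI = 5+5+1+6+7 = 24, finish 24.
Without Levels→UI, UI's earliest start moves from 17 to 11.
After: Design→Engine→Art→Levels→Netcode = 5+5+1+6+3 = 20 → 20 weeks.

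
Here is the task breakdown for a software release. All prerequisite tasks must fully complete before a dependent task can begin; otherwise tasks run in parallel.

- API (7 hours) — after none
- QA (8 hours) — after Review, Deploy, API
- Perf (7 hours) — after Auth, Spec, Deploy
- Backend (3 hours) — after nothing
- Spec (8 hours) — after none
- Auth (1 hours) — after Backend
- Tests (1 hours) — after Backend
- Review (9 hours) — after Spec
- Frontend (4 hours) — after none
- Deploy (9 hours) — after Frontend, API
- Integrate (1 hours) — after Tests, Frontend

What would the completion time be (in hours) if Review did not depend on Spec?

24

With the dependency in place, Spec→Review→QA = 8+9+8 = 25 sets the finish at 25 hours.
Without Spec→Review, Review's earliest start moves from 8 to 0.
New critical path: API→Deploy→QA = 7+9+8 = 24 ⇒ 24 hours.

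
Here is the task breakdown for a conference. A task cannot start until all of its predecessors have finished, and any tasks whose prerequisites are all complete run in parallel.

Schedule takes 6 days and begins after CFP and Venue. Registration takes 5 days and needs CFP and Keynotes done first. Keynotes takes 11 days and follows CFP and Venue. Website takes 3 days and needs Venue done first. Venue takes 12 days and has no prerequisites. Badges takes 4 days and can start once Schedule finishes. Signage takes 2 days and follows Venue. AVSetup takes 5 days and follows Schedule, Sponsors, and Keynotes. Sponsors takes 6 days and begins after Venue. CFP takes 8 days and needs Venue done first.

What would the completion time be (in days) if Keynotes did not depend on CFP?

31

Original critical path: Venue→CFP→Keynotes→Registration = 12+8+11+5 = 36 ⇒ 36 days.
Without CFP→Keynotes, Keynotes's earliest start moves from 20 to 12.
The longest chain is now Venue→CFP→Schedule→AVSetup = 12+8+6+5 = 31, so the conference takes 31 days.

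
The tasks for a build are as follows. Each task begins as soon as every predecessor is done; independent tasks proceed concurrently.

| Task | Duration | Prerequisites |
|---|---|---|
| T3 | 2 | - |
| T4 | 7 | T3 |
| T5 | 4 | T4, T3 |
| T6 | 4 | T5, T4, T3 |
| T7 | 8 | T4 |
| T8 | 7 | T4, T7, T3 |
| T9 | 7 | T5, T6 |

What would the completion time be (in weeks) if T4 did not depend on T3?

Original critical path: T3→T4→T5→T6→T9 = 2+7+4+4+7 = 24 ⇒ 24 weeks.
Without T3→T4, T4's earliest start moves from 2 to 0.
After: T4→T5→T6→T9 = 7+4+4+7 = 22 → 22 weeks.

22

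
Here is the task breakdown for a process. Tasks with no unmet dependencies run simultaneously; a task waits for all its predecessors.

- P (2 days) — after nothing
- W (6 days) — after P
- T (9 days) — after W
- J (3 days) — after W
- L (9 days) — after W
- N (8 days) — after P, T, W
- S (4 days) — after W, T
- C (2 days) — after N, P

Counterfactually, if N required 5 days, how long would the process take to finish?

24

Actual critical path: P→W→T→N→C = 2+6+9+8+2 = 27 ⇒ 27 days.
N is on the critical path; changing it to 5 makes that path 24 days.
No other chain overtakes it, so the finish is 24 days.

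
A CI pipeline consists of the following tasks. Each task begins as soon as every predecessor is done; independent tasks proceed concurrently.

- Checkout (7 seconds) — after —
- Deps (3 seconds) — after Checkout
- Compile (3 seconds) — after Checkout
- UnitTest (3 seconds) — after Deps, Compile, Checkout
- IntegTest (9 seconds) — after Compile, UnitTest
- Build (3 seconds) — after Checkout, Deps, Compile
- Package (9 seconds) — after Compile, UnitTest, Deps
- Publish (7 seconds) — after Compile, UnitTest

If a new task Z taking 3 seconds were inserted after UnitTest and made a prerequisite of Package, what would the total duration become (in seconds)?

25

Originally the plan takes 22 seconds.
With Z inserted, Package now waits for max(Compile, UnitTest, Deps, Z).
New critical path: Checkout→Deps→UnitTest→Z→Package = 7+3+3+3+9 = 25 ⇒ 25 seconds.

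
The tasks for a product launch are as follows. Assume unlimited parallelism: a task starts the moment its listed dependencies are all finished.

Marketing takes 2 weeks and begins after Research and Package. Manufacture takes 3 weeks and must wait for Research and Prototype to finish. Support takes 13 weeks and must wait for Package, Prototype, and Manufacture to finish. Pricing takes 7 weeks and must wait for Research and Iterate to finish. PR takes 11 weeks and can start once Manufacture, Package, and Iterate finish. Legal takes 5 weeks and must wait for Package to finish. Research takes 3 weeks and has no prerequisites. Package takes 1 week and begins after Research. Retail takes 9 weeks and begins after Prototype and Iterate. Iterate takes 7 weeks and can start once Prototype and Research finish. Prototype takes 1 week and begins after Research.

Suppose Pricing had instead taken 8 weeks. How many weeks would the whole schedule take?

22

Baseline: Research→Prototype→Iterate→PR = 3+1+7+11 = 22 → 22 weeks.
The longest path through Pricing is only 18 weeks, so Pricing has float 4.
The critical path is still Research→Prototype→Iterate→PR; finish is now 22 weeks.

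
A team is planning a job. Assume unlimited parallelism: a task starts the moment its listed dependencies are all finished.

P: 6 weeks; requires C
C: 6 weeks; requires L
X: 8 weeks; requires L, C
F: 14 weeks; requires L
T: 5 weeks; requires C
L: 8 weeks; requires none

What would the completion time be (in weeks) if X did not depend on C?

22

Before: longest chain L→C→X = 8+6+8 = 22, finish 22.
Without C→X, X's earliest start moves from 14 to 8.
New critical path: L→F = 8+14 = 22 ⇒ 22 weeks.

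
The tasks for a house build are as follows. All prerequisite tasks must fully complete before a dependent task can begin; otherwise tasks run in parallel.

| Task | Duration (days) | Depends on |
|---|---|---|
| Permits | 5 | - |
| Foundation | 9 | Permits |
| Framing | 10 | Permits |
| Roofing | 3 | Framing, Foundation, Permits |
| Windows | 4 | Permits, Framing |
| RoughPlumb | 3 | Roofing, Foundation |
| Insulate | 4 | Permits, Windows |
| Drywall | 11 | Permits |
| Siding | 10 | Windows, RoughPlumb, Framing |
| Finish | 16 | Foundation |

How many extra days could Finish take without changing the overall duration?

Critical path: Permits→Framing→Roofing→RoughPlumb→Siding = 5+10+3+3+10 = 31, so the finish is 31 days.
The longest chain containing Finish totals 30 days.
Slack of Finish = 15 − 14 = 1 day.

1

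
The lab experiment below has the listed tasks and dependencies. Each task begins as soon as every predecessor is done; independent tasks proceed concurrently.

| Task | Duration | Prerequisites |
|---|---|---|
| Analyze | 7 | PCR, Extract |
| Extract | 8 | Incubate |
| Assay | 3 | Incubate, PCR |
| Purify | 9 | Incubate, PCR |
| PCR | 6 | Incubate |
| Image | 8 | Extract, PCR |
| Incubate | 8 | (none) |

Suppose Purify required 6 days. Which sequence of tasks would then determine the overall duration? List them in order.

Incubate, Extract, Image

Baseline: Incubate→Extract→Image = 8+8+8 = 24 → 24 days.
Purify has 1 day of float (longest path through it is 23).
That remains the longest chain; total 24 days.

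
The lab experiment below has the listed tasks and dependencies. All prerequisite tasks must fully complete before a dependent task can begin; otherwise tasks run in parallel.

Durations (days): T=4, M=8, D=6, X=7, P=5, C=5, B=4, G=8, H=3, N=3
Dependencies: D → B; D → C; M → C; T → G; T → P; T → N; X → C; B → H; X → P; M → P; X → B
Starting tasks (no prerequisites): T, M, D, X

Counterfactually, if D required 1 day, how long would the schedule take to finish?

14

Baseline: X→B→H = 7+4+3 = 14 → 14 days.
D is off the critical path — its longest chain is 13 days, giving 1 of slack.
The critical path is still X→B→H; finish is now 14 days.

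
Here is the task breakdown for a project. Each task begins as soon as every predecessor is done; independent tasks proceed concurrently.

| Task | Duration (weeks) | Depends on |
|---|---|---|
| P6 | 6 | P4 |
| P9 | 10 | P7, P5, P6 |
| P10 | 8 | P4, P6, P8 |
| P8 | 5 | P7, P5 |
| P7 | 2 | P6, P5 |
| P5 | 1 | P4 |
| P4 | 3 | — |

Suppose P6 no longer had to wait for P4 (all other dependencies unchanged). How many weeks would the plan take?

21

Original critical path: P4→P6→P7→P8→P10 = 3+6+2+5+8 = 24 ⇒ 24 weeks.
Without P4→P6, P6's earliest start moves from 3 to 0.
The longest chain is now P6→P7→P8→P10 = 6+2+5+8 = 21, so the plan takes 21 weeks.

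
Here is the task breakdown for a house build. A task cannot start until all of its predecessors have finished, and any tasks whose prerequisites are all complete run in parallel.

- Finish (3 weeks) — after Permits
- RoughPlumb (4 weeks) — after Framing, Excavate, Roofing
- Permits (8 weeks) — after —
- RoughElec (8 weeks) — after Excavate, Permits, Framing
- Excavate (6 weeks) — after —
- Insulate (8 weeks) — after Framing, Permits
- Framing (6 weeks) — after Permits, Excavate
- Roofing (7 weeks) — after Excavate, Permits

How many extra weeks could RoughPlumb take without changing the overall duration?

Permits→Framing→RoughElec = 8+6+8 = 22 sets the makespan at 22 weeks.
RoughPlumb finishes as early as 19 and must finish by 22.
Slack of RoughPlumb = 18 − 15 = 3 weeks.

3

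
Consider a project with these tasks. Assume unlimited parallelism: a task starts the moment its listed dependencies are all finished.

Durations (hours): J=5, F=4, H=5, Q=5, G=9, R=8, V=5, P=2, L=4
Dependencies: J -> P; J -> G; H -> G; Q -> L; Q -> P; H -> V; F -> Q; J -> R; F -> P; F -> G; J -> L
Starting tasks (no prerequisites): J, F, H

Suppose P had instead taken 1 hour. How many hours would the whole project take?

14

Actual critical path: J→G = 5+9 = 14 ⇒ 14 hours.
The longest path through P is only 11 hours, so P has float 3.
That remains the longest chain; total 14 hours.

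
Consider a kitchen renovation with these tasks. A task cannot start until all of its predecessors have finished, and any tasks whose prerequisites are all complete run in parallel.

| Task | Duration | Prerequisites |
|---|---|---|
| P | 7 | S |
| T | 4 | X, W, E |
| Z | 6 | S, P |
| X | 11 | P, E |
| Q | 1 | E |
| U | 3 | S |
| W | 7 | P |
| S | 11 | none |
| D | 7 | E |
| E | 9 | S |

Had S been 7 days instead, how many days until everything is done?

31

As given, the longest chain is S→E→X→T = 11+9+11+4 = 35, so the finish is 35 days.
S is on the critical path; changing it to 7 makes that path 31 days.
The critical path is still S→E→X→T; finish is now 31 days.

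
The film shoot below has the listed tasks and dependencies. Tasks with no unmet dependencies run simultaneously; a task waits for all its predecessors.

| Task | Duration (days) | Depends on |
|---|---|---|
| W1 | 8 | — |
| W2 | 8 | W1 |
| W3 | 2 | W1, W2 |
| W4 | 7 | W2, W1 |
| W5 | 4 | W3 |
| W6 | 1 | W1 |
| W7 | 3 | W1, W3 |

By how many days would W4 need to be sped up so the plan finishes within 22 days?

1

Current finish: 23 days; target: 22.
W4 is on every critical path, so each day cut from W4 cuts the finish by one (this holds down to a finish of 22).
Need 23 − 22 = 1 day off W4 → W4 becomes 6 days, finish becomes 22.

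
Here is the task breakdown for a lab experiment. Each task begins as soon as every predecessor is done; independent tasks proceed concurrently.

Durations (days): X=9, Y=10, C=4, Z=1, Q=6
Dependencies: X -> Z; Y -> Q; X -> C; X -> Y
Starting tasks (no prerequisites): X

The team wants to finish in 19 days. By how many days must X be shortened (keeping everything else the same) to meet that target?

6

Current finish: 25 days; target: 19.
X is on every critical path, so each day cut from X cuts the finish by one (this holds down to a finish of 17).
Need 25 − 19 = 6 days off X → X becomes 3 days, finish becomes 19.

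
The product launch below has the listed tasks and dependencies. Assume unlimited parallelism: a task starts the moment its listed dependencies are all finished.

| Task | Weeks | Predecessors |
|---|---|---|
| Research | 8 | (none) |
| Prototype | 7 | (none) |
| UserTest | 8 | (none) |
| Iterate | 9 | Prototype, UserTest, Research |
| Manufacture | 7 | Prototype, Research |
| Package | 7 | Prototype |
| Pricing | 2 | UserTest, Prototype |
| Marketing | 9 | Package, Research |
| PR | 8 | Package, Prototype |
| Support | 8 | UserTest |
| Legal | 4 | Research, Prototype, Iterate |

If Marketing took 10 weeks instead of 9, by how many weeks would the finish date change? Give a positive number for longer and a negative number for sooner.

Baseline: Prototype→Package→Marketing = 7+7+9 = 23 → 23 weeks.
Marketing is on the critical path; changing it to 10 makes that path 24 weeks.
The critical path is still Prototype→Package→Marketing; finish is now 24 weeks.
Change in finish: 24 − 23 = +1 weeks.

1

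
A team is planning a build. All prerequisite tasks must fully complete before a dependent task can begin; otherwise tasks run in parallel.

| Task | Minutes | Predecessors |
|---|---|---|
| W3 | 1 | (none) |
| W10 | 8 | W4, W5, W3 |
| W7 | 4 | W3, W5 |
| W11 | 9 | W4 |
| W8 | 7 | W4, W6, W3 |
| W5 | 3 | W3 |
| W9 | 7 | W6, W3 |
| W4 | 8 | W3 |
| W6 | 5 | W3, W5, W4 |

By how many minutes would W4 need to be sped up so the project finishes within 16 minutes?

5

Current finish: 21 minutes; target: 16.
W4 is on every critical path, so each minute cut from W4 cuts the finish by one (this holds down to a finish of 16).
Need 21 − 16 = 5 minutes off W4 → W4 becomes 3 minutes, finish becomes 16.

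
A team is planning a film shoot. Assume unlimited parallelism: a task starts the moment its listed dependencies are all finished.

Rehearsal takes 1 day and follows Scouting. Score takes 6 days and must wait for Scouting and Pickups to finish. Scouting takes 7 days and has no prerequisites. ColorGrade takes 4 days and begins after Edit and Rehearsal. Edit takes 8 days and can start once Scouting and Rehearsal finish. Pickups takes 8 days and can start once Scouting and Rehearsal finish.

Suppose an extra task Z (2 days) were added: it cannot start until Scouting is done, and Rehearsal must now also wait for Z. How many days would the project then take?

Originally the project takes 22 days.
With Z inserted, Rehearsal now waits for max(Scouting, Z).
New critical path: Scouting→Z→Rehearsal→Pickups→Score = 7+2+1+8+6 = 24 ⇒ 24 days.

24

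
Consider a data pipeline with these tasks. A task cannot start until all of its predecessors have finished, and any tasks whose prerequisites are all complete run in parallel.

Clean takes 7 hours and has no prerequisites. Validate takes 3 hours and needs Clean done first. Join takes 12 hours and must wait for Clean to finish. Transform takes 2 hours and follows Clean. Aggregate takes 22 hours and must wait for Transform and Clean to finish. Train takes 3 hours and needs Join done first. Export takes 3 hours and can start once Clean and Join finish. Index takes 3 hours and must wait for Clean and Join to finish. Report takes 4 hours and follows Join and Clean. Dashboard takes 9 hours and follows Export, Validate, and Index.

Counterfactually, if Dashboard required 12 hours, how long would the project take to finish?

Actual critical path: Clean→Join→Export→Dashboard = 7+12+3+9 = 31 ⇒ 31 hours.
Dashboard is on the critical path; changing it to 12 makes that path 34 hours.
The critical path is still Clean→Join→Export→Dashboard; finish is now 34 hours.

34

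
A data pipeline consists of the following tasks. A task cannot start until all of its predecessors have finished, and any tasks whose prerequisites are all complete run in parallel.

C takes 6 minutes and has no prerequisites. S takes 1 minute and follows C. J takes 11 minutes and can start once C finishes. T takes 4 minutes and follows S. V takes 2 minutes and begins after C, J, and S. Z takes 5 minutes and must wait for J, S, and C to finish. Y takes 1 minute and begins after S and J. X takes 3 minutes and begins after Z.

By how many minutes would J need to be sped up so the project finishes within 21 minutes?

Current finish: 25 minutes; target: 21.
J is on every critical path, so each minute cut from J cuts the finish by one (this holds down to a finish of 15).
Need 25 − 21 = 4 minutes off J → J becomes 7 minutes, finish becomes 21.

4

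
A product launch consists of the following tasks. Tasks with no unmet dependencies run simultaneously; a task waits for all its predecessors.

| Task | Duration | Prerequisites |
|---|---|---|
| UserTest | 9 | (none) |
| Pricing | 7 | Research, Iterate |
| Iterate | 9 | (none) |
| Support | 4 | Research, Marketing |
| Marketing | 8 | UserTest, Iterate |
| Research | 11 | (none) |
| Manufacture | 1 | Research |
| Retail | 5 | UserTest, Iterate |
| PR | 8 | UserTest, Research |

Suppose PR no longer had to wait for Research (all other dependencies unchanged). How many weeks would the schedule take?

21

With the dependency in place, UserTest→Marketing→Support = 9+8+4 = 21 sets the finish at 21 weeks.
Without Research→PR, PR's earliest start moves from 11 to 9.
After: UserTest→Marketing→Support = 9+8+4 = 21 → 21 weeks.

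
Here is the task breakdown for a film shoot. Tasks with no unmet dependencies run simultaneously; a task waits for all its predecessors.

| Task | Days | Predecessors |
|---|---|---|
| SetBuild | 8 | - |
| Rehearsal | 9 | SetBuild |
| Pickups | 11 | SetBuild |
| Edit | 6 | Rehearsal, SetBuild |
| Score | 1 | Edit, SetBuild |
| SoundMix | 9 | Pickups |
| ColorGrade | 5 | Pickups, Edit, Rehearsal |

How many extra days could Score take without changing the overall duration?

4

Critical path: SetBuild→Rehearsal→Edit→ColorGrade = 8+9+6+5 = 28, so the finish is 28 days.
Longest path through Score: 24 days (earliest finish 24, latest finish 28).
Float = 28 − 24 = 4.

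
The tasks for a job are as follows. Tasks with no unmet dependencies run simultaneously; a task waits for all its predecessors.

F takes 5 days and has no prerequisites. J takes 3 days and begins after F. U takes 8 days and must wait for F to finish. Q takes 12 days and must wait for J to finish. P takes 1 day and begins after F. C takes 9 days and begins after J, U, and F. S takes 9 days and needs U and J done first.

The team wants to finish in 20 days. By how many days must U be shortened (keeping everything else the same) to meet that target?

Current finish: 22 days; target: 20.
U is on every critical path, so each day cut from U cuts the finish by one (this holds down to a finish of 20).
Need 22 − 20 = 2 days off U → U becomes 6 days, finish becomes 20.

2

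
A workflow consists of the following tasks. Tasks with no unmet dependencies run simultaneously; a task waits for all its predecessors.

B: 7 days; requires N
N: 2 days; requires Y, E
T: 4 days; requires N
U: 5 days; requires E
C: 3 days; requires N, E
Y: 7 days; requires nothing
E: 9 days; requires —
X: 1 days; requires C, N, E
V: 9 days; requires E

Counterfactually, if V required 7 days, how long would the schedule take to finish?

Baseline: E→V = 9+9 = 18 → 18 days.
V is on the critical path; changing it to 7 makes that path 16 days.
The binding chain switches to E→N→B = 9+2+7 = 18; finish 18 days.

18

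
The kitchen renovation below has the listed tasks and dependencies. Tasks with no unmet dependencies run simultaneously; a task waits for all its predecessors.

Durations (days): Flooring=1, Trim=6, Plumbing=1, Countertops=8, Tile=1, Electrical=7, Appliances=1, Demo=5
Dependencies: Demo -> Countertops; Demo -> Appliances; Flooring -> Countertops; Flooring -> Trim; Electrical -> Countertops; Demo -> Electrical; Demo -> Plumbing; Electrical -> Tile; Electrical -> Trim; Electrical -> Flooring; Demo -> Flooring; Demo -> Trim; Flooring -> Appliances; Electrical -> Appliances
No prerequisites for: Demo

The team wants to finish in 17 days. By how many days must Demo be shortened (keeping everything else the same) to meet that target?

4

Current finish: 21 days; target: 17.
Demo is on every critical path, so each day cut from Demo cuts the finish by one (this holds down to a finish of 17).
Need 21 − 17 = 4 days off Demo → Demo becomes 1 day, finish becomes 17.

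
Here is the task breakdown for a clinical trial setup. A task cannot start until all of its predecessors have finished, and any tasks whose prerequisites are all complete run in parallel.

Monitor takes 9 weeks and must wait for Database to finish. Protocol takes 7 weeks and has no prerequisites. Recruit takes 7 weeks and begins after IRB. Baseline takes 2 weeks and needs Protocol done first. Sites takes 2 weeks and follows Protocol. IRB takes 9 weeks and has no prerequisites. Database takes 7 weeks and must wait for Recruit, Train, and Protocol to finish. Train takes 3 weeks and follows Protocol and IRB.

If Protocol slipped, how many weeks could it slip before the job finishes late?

6

Critical path: IRB→Recruit→Database→Monitor = 9+7+7+9 = 32, so the finish is 32 weeks.
The longest chain containing Protocol totals 26 weeks.
Slack of Protocol = 6 − 0 = 6 weeks.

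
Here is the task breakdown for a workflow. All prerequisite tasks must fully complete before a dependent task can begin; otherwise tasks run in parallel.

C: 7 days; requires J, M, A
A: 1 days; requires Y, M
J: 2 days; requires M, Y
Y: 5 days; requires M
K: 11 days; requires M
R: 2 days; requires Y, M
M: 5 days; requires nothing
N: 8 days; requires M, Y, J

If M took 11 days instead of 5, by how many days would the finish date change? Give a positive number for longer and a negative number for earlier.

Critical path before the change: M→Y→J→N = 5+5+2+8 = 20 giving 20 days.
M lies on that path, so at 11 days the path becomes 26 days.
That remains the longest chain; total 26 days.
Change in finish: 26 − 20 = +6 days.

6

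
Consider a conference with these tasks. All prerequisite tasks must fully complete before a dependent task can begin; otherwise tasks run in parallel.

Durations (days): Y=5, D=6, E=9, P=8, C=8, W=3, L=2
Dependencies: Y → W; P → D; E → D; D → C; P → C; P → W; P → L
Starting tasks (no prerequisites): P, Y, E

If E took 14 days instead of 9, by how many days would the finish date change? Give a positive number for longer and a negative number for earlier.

Baseline: E→D→C = 9+6+8 = 23 → 23 days.
E is on the critical path; changing it to 14 makes that path 28 days.
The critical path is still E→D→C; finish is now 28 days.
Change in finish: 28 − 23 = +5 days.

5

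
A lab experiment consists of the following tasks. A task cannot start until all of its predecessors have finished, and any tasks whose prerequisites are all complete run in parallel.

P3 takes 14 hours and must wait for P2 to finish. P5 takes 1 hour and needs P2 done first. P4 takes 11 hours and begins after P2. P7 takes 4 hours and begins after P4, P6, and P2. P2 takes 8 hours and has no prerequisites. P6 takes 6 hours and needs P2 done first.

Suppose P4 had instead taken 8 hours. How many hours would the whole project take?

22

Critical path before the change: P2→P4→P7 = 8+11+4 = 23 giving 23 hours.
P4 is on the critical path; changing it to 8 makes that path 20 hours.
Now P2→P3 = 8+14 = 22 is longest, so the finish becomes 22 hours.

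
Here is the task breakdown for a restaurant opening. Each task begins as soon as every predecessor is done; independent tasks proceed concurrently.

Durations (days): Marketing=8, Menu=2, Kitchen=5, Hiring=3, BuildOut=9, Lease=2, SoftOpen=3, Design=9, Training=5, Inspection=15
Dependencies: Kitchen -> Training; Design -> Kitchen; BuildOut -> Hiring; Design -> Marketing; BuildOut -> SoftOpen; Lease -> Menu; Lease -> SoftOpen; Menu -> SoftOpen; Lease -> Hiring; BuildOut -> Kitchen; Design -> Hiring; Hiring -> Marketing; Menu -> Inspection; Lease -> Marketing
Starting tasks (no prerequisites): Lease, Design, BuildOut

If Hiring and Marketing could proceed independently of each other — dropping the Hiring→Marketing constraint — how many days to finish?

19

Before: longest chain Design→Hiring→Marketing = 9+3+8 = 20, finish 20.
Without Hiring→Marketing, Marketing's earliest start moves from 12 to 9.
New critical path: Lease→Menu→Inspection = 2+2+15 = 19 ⇒ 19 days.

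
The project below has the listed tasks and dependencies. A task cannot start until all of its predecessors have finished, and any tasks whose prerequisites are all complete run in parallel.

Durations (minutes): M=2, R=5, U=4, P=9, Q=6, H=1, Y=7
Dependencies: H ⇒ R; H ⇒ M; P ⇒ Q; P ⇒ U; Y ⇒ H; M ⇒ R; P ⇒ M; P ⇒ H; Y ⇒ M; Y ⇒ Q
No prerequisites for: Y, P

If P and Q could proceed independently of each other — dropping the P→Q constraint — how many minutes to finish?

17

Original critical path: P→H→M→R = 9+1+2+5 = 17 ⇒ 17 minutes.
Without P→Q, Q's earliest start moves from 9 to 7.
The longest chain is now P→H→M→R = 9+1+2+5 = 17, so the plan takes 17 minutes.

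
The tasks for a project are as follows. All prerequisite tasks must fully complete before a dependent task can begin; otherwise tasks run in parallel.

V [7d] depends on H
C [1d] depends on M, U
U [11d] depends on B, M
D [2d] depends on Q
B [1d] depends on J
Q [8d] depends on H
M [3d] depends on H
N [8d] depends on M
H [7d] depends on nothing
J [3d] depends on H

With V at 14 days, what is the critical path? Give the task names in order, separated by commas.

Critical path before the change: H→J→B→U→C = 7+3+1+11+1 = 23 giving 23 days.
The longest path through V is only 14 days, so V has float 9.
The critical path is still H→J→B→U→C; finish is now 23 days.

H, J, B, U, C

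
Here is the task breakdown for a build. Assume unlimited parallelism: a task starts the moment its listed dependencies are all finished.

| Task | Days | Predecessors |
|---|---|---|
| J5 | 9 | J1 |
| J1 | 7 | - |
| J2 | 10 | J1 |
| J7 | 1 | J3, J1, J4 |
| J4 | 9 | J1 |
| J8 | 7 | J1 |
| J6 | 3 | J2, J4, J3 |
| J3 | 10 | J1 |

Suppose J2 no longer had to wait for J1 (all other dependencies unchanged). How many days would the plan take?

20

Before: longest chain J1→J2→J6 = 7+10+3 = 20, finish 20.
Without J1→J2, J2's earliest start moves from 7 to 0.
After: J1→J3→J6 = 7+10+3 = 20 → 20 days.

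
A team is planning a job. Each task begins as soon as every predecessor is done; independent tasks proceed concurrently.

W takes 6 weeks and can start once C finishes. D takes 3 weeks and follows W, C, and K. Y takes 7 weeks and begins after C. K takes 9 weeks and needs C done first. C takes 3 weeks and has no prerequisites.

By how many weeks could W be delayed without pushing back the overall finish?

Critical path: C→K→D = 3+9+3 = 15, so the finish is 15 weeks.
Longest path through W: 12 weeks (earliest finish 9, latest finish 12).
Float = 15 − 12 = 3.

3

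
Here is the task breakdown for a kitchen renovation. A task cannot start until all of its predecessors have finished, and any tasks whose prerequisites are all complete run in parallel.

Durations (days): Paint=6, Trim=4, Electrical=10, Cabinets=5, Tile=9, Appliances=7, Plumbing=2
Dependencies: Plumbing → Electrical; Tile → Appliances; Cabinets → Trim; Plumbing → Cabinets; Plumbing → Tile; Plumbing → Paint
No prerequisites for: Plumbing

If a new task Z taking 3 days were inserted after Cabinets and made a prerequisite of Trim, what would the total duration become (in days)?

18

Originally the kitchen renovation takes 18 days.
With Z inserted, Trim now waits for max(Cabinets, Z).
New critical path: Plumbing→Tile→Appliances = 2+9+7 = 18 ⇒ 18 days.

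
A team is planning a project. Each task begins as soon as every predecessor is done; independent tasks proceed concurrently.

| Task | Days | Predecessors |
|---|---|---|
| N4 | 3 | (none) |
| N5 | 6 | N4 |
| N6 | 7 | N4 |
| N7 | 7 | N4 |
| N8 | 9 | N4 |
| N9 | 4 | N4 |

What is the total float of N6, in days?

N4→N8 = 3+9 = 12 sets the makespan at 12 days.
Longest path through N6: 10 days (earliest finish 10, latest finish 12).
So N6 can slip 12 − 10 = 2 days.

2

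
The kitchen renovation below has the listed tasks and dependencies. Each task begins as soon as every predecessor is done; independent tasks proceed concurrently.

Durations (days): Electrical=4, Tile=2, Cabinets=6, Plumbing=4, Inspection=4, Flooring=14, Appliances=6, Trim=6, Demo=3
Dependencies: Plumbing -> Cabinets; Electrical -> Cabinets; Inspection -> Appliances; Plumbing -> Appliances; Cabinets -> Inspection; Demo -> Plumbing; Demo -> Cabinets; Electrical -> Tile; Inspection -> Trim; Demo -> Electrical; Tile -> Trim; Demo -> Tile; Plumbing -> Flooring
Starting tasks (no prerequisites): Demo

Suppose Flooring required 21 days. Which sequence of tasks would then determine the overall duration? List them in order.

Demo, Plumbing, Flooring

The binding path is Demo→Plumbing→Cabinets→Inspection→Appliances = 3+4+6+4+6 = 23; finish at 23 days.
Flooring is off the critical path — its longest chain is 21 days, giving 2 of slack.
New critical path: Demo→Plumbing→Flooring = 3+4+21 = 28 ⇒ 28 days.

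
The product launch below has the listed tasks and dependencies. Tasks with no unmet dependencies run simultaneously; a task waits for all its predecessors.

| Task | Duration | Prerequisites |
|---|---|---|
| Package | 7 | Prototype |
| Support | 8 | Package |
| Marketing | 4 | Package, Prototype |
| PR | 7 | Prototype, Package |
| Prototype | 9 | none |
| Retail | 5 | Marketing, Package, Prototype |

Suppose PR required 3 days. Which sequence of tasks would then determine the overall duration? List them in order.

As given, the longest chain is Prototype→Package→Marketing→Retail = 9+7+4+5 = 25, so the finish is 25 days.
The longest path through PR is only 23 days, so PR has float 2.
The critical path is still Prototype→Package→Marketing→Retail; finish is now 25 days.

Prototype, Package, Marketing, Retail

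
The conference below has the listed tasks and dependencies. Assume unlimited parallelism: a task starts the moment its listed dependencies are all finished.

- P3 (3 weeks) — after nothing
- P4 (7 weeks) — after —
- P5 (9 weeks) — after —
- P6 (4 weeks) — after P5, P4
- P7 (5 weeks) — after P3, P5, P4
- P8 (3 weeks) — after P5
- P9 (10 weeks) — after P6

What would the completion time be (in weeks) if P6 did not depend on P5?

Original critical path: P5→P6→P9 = 9+4+10 = 23 ⇒ 23 weeks.
Without P5→P6, P6's earliest start moves from 9 to 7.
New critical path: P4→P6→P9 = 7+4+10 = 21 ⇒ 21 weeks.

21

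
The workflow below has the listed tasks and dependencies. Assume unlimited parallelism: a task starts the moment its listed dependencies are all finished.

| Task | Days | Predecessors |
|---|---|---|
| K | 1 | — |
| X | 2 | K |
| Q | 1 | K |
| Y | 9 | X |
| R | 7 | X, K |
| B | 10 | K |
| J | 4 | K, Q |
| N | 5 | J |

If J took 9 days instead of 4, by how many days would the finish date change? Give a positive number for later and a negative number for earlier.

Baseline: K→X→Y = 1+2+9 = 12 → 12 days.
J has 1 day of float (longest path through it is 11).
The binding chain switches to K→Q→J→N = 1+1+9+5 = 16; finish 16 days.
Change in finish: 16 − 12 = +4 days.

4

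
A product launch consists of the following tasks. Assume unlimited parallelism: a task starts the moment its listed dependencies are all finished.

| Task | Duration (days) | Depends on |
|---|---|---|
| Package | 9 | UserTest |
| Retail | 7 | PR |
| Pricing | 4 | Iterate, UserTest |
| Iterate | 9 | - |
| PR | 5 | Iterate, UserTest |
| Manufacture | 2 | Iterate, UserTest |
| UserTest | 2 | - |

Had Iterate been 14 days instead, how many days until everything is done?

Baseline: Iterate→PR→Retail = 9+5+7 = 21 → 21 days.
Iterate is on the critical path; changing it to 14 makes that path 26 days.
That remains the longest chain; total 26 days.

26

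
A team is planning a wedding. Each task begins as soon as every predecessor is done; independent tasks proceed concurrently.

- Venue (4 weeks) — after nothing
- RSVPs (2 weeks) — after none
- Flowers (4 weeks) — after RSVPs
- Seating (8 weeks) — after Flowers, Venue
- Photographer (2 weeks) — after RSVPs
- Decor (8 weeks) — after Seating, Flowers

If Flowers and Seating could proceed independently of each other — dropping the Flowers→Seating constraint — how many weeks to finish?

20

Original critical path: RSVPs→Flowers→Seating→Decor = 2+4+8+8 = 22 ⇒ 22 weeks.
Without Flowers→Seating, Seating's earliest start moves from 6 to 4.
New critical path: Venue→Seating→Decor = 4+8+8 = 20 ⇒ 20 weeks.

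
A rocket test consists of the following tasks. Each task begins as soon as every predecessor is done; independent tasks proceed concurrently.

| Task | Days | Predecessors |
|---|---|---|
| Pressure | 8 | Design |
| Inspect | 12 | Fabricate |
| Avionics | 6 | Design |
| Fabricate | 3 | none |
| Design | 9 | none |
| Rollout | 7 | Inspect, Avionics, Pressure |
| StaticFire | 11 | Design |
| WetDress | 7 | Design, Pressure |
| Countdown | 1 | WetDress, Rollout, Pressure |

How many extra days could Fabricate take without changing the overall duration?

Critical path: Design→Pressure→WetDress→Countdown = 9+8+7+1 = 25, so the finish is 25 days.
Longest path through Fabricate: 23 days (earliest finish 3, latest finish 5).
Slack of Fabricate = 2 − 0 = 2 days.

2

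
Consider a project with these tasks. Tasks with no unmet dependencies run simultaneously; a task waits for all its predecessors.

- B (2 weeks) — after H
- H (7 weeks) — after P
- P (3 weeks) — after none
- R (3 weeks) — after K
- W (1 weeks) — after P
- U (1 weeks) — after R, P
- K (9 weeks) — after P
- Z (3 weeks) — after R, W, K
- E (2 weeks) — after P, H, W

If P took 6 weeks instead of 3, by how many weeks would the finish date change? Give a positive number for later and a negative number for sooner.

3

The binding path is P→K→R→Z = 3+9+3+3 = 18; finish at 18 weeks.
P lies on that path, so at 6 weeks the path becomes 21 weeks.
That remains the longest chain; total 21 weeks.
Change in finish: 21 − 18 = +3 weeks.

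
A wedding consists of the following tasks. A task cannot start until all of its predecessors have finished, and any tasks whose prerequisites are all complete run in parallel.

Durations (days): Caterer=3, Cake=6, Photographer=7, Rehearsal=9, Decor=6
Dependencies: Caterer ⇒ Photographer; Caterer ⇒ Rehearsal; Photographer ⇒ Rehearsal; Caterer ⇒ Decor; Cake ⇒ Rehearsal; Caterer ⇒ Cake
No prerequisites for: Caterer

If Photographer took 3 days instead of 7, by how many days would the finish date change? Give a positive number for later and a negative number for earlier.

Baseline: Caterer→Photographer→Rehearsal = 3+7+9 = 19 → 19 days.
Photographer is on the critical path; changing it to 3 makes that path 15 days.
Now Caterer→Cake→Rehearsal = 3+6+9 = 18 is longest, so the finish becomes 18 days.
Change in finish: 18 − 19 = -1 days.

-1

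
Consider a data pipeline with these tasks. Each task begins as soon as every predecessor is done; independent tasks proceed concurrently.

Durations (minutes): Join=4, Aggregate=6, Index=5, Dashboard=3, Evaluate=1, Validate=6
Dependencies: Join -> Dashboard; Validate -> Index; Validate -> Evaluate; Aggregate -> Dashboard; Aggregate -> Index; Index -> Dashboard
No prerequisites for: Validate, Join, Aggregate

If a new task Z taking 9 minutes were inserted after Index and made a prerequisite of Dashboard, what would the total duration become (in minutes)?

23

Originally the schedule takes 14 minutes.
With Z inserted, Dashboard now waits for max(Aggregate, Index, Join, Z).
New critical path: Validate→Index→Z→Dashboard = 6+5+9+3 = 23 ⇒ 23 minutes.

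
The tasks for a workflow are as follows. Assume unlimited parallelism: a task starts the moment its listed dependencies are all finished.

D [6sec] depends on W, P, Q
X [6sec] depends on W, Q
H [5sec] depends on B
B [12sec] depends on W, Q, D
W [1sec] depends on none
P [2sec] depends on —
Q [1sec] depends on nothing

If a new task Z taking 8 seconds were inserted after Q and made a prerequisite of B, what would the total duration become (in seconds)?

Originally the plan takes 25 seconds.
With Z inserted, B now waits for max(W, Q, D, Z).
New critical path: Q→Z→B→H = 1+8+12+5 = 26 ⇒ 26 seconds.

26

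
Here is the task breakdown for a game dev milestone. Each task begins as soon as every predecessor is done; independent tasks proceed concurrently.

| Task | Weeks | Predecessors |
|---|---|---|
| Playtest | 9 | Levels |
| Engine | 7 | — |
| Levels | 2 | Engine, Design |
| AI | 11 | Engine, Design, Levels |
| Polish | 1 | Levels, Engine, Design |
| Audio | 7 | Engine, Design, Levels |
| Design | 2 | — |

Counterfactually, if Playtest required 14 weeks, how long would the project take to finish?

23

Actual critical path: Engine→Levels→AI = 7+2+11 = 20 ⇒ 20 weeks.
Playtest has 2 weeks of float (longest path through it is 18).
The binding chain switches to Engine→Levels→Playtest = 7+2+14 = 23; finish 23 weeks.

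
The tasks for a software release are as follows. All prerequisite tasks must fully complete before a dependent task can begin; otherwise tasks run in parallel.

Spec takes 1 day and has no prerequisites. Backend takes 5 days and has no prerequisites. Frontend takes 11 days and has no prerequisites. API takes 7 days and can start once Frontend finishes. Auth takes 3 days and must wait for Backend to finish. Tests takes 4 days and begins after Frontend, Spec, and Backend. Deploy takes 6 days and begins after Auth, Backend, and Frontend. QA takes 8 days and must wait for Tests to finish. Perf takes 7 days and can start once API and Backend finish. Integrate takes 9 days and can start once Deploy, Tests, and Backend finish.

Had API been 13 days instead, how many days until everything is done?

The binding path is Frontend→Deploy→Integrate = 11+6+9 = 26; finish at 26 days.
The longest path through API is only 25 days, so API has float 1.
The binding chain switches to Frontend→API→Perf = 11+13+7 = 31; finish 31 days.

31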